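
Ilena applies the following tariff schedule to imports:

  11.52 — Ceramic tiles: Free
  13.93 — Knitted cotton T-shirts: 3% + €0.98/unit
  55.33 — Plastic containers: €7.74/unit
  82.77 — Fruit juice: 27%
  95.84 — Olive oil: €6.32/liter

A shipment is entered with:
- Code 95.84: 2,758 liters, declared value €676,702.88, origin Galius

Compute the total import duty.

Line 1 (95.84, Galius, 2,758 liters, €676,702.88):
Base rate for 95.84 is €6.32/liter.
Duty = 2,758 × €6.32 = €17,430.56.

€17,430.56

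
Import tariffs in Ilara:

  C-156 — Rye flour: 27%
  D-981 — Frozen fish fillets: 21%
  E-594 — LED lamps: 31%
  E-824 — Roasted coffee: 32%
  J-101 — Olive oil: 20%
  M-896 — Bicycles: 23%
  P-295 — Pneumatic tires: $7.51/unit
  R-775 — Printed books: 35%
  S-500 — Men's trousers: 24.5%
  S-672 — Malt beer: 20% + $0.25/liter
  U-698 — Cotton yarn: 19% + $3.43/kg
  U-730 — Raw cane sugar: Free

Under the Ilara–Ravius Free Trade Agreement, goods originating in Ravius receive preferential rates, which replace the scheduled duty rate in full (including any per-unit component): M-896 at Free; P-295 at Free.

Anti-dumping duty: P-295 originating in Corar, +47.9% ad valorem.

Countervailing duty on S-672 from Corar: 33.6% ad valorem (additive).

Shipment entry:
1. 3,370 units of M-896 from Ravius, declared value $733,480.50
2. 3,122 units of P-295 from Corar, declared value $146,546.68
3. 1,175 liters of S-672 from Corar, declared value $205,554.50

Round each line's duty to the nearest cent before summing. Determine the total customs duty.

$204,113.04

Line 1 (M-896, Ravius, 3,370 units, $733,480.50):
Base rate for M-896 is 23%.
Origin Ravius qualifies under the Ilara–Ravius agreement and M-896 is covered: preferential rate Free applies instead.
Duty = $733,480.50 × 0% = $0.00.
Line 2 (P-295, Corar, 3,122 units, $146,546.68):
Base rate for P-295 is $7.51/unit.
P-295 has an FTA preferential rate, but origin Corar is not Ravius; base rate stands.
Additional duty on P-295 from Corar: +47.9% ad valorem. Applied ad valorem rate = 47.9%.
Duty = $146,546.68 × 47.9% + 3,122 × $7.51 = $93,642.08.
Line 3 (S-672, Corar, 1,175 liters, $205,554.50):
Base rate for S-672 is 20% + $0.25/liter.
Additional duty on S-672 from Corar: +33.6%. Applied ad valorem rate: 20% + 33.6% = 53.6%.
Duty = $205,554.50 × 53.6% + 1,175 × $0.25 = $110,470.96.
Total = $0.00 + $93,642.08 + $110,470.96 = $204,113.04.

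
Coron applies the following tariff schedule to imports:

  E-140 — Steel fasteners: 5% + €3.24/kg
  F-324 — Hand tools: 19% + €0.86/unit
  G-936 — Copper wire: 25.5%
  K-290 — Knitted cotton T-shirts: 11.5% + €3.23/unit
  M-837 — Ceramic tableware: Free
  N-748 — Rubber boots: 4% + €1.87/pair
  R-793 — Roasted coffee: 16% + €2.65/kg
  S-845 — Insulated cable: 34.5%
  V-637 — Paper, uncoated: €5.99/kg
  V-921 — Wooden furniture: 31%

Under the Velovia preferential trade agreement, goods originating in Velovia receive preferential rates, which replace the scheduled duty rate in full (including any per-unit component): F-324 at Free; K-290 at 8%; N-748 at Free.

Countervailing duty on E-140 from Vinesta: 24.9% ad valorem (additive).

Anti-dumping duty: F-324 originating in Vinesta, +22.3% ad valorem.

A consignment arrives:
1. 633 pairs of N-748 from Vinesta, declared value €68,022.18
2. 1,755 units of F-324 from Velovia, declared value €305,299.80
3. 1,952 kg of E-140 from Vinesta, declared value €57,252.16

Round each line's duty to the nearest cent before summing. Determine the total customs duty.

Line 1 (N-748, Vinesta, 633 pairs, €68,022.18):
Base rate for N-748 is 4% + €1.87/pair.
N-748 has an FTA preferential rate, but origin Vinesta is not Velovia; base rate stands.
Duty = €68,022.18 × 4% + 633 × €1.87 = €3,904.60.
Line 2 (F-324, Velovia, 1,755 units, €305,299.80):
Base rate for F-324 is 19% + €0.86/unit.
Origin Velovia qualifies under the Coron–Velovia agreement and F-324 is covered: preferential rate Free applies instead.
The additional-duty order on F-324 targets Vinesta, not Velovia; it does not apply.
Duty = €305,299.80 × 0% = €0.00.
Line 3 (E-140, Vinesta, 1,952 kg, €57,252.16):
Base rate for E-140 is 5% + €3.24/kg.
Additional duty on E-140 from Vinesta: +24.9%. Applied ad valorem rate: 5% + 24.9% = 29.9%.
Duty = €57,252.16 × 29.9% + 1,952 × €3.24 = €23,442.88.
Total = €3,904.60 + €0.00 + €23,442.88 = €27,347.48.

€27,347.48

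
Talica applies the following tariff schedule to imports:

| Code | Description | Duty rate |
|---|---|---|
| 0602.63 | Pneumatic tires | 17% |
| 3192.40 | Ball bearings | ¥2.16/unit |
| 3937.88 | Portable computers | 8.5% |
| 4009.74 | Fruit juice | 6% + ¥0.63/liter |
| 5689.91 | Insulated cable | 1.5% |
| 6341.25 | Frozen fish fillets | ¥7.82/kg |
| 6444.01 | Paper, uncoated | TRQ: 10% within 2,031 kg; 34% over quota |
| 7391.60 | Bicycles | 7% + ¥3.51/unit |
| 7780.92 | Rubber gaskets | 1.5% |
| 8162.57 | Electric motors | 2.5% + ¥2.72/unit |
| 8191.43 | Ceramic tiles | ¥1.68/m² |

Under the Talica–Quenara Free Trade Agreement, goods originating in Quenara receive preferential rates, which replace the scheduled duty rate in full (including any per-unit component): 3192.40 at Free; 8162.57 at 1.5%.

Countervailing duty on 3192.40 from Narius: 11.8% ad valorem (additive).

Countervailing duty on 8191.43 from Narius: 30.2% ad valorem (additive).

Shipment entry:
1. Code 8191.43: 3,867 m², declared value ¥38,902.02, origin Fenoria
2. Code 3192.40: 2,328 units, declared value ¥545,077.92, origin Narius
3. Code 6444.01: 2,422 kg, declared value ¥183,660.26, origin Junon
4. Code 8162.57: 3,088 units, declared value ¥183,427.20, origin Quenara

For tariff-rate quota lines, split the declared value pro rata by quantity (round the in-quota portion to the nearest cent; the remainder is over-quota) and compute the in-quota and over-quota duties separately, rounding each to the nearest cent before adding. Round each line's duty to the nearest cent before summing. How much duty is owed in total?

Line 1 (8191.43, Fenoria, 3,867 m², ¥38,902.02):
Base rate for 8191.43 is ¥1.68/m².
The additional-duty order on 8191.43 targets Narius, not Fenoria; it does not apply.
Duty = 3,867 × ¥1.68 = ¥6,496.56.
Line 2 (3192.40, Narius, 2,328 units, ¥545,077.92):
Base rate for 3192.40 is ¥2.16/unit.
3192.40 has an FTA preferential rate, but origin Narius is not Quenara; base rate stands.
Additional duty on 3192.40 from Narius: +11.8% ad valorem. Applied ad valorem rate = 11.8%.
Duty = ¥545,077.92 × 11.8% + 2,328 × ¥2.16 = ¥69,347.67.
Line 3 (6444.01, Junon, 2,422 kg, ¥183,660.26):
Code 6444.01 is under a tariff-rate quota (threshold 2,031 kg). In-quota: 2,031 kg at 10%; over-quota: 391 kg at 34%.
Pro-rata value split: in-quota = ¥183,660.26 × 2,031/2,422 = ¥154,010.73; over-quota = ¥183,660.26 − ¥154,010.73 = ¥29,649.53.
In-quota duty = ¥154,010.73 × 10% = ¥15,401.07. Over-quota duty = ¥29,649.53 × 34% = ¥10,080.84.
Line duty = ¥15,401.07 + ¥10,080.84 = ¥25,481.91.
Line 4 (8162.57, Quenara, 3,088 units, ¥183,427.20):
Base rate for 8162.57 is 2.5% + ¥2.72/unit.
Origin Quenara qualifies under the Talica–Quenara agreement and 8162.57 is covered: preferential rate 1.5% applies instead.
Duty = ¥183,427.20 × 1.5% = ¥2,751.41.
Total = ¥6,496.56 + ¥69,347.67 + ¥25,481.91 + ¥2,751.41 = ¥104,077.55.

¥104,077.55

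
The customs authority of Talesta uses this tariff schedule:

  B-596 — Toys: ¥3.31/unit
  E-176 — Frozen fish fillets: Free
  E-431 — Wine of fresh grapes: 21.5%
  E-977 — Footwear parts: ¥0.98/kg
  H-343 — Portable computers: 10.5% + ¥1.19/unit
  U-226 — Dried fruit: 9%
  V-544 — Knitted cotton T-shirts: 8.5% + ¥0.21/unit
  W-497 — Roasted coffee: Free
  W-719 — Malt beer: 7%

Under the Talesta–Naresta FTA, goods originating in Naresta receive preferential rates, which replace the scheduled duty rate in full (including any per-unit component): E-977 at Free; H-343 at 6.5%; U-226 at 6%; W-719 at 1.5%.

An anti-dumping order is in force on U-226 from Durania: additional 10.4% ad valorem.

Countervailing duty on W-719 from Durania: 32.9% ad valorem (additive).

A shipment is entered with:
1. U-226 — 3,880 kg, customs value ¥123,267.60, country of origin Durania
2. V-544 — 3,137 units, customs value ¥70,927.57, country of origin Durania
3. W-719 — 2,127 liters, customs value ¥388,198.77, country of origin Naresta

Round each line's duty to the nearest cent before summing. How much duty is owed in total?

¥36,424.50

Line 1 (U-226, Durania, 3,880 kg, ¥123,267.60):
Base rate for U-226 is 9%.
U-226 has an FTA preferential rate, but origin Durania is not Naresta; base rate stands.
Additional duty on U-226 from Durania: +10.4%. Applied ad valorem rate: 9% + 10.4% = 19.4%.
Duty = ¥123,267.60 × 19.4% = ¥23,913.91.
Line 2 (V-544, Durania, 3,137 units, ¥70,927.57):
Base rate for V-544 is 8.5% + ¥0.21/unit.
Duty = ¥70,927.57 × 8.5% + 3,137 × ¥0.21 = ¥6,687.61.
Line 3 (W-719, Naresta, 2,127 liters, ¥388,198.77):
Base rate for W-719 is 7%.
Origin Naresta qualifies under the Talesta–Naresta agreement and W-719 is covered: preferential rate 1.5% applies instead.
The additional-duty order on W-719 targets Durania, not Naresta; it does not apply.
Duty = ¥388,198.77 × 1.5% = ¥5,822.98.
Total = ¥23,913.91 + ¥6,687.61 + ¥5,822.98 = ¥36,424.50.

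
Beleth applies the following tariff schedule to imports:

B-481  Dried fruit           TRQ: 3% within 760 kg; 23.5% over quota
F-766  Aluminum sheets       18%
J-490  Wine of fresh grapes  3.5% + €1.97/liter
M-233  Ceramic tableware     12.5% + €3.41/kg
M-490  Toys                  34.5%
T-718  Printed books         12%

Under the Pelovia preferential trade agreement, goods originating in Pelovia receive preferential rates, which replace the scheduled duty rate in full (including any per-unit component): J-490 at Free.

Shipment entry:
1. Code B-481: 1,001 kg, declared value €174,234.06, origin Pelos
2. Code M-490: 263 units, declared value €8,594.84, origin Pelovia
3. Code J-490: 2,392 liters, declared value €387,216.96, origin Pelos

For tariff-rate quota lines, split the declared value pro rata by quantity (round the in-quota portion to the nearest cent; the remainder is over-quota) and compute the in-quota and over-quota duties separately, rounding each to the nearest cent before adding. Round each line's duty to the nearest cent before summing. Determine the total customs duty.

€35,056.51

Line 1 (B-481, Pelos, 1,001 kg, €174,234.06):
Code B-481 is under a tariff-rate quota (threshold 760 kg). In-quota: 760 kg at 3%; over-quota: 241 kg at 23.5%.
Pro-rata value split: in-quota = €174,234.06 × 760/1,001 = €132,285.60; over-quota = €174,234.06 − €132,285.60 = €41,948.46.
In-quota duty = €132,285.60 × 3% = €3,968.57. Over-quota duty = €41,948.46 × 23.5% = €9,857.89.
Line duty = €3,968.57 + €9,857.89 = €13,826.46.
Line 2 (M-490, Pelovia, 263 units, €8,594.84):
Base rate for M-490 is 34.5%.
Origin Pelovia is the FTA partner but M-490 is not on the preference list; base rate stands.
Duty = €8,594.84 × 34.5% = €2,965.22.
Line 3 (J-490, Pelos, 2,392 liters, €387,216.96):
Base rate for J-490 is 3.5% + €1.97/liter.
J-490 has an FTA preferential rate, but origin Pelos is not Pelovia; base rate stands.
Duty = €387,216.96 × 3.5% + 2,392 × €1.97 = €18,264.83.
Total = €13,826.46 + €2,965.22 + €18,264.83 = €35,056.51.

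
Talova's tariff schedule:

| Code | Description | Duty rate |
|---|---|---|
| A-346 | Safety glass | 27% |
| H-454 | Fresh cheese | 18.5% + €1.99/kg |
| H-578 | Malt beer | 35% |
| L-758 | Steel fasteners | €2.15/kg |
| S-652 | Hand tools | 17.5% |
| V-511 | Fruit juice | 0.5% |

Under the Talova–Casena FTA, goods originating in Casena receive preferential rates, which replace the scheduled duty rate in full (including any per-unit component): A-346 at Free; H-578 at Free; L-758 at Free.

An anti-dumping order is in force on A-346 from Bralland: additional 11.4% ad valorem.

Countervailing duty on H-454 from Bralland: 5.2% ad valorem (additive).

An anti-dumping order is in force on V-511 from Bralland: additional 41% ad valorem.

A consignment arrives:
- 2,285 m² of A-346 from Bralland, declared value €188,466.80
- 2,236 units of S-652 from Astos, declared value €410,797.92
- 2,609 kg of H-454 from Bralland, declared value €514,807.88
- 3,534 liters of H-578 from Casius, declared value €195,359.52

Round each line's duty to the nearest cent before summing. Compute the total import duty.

€339,838.10

Line 1 (A-346, Bralland, 2,285 m², €188,466.80):
Base rate for A-346 is 27%.
A-346 has an FTA preferential rate, but origin Bralland is not Casena; base rate stands.
Additional duty on A-346 from Bralland: +11.4%. Applied ad valorem rate: 27% + 11.4% = 38.4%.
Duty = €188,466.80 × 38.4% = €72,371.25.
Line 2 (S-652, Astos, 2,236 units, €410,797.92):
Base rate for S-652 is 17.5%.
Duty = €410,797.92 × 17.5% = €71,889.64.
Line 3 (H-454, Bralland, 2,609 kg, €514,807.88):
Base rate for H-454 is 18.5% + €1.99/kg.
Additional duty on H-454 from Bralland: +5.2%. Applied ad valorem rate: 18.5% + 5.2% = 23.7%.
Duty = €514,807.88 × 23.7% + 2,609 × €1.99 = €127,201.38.
Line 4 (H-578, Casius, 3,534 liters, €195,359.52):
Base rate for H-578 is 35%.
H-578 has an FTA preferential rate, but origin Casius is not Casena; base rate stands.
Duty = €195,359.52 × 35% = €68,375.83.
Total = €72,371.25 + €71,889.64 + €127,201.38 + €68,375.83 = €339,838.10.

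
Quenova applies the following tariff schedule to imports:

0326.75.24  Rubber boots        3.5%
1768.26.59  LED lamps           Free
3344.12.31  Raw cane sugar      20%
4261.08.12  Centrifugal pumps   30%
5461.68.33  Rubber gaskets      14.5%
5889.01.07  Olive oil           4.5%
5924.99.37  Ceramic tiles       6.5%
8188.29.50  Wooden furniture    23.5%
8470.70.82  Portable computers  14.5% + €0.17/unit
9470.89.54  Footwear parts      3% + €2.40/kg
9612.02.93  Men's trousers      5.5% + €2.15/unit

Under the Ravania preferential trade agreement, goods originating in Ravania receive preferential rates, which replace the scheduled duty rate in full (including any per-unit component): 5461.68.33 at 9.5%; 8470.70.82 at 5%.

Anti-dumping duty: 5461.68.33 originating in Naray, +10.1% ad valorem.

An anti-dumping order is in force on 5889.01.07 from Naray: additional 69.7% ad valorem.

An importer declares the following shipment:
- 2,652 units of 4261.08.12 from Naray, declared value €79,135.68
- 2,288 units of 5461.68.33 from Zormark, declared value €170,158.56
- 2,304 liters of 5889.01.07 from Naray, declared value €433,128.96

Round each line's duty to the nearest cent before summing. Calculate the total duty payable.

€369,795.38

Line 1 (4261.08.12, Naray, 2,652 units, €79,135.68):
Base rate for 4261.08.12 is 30%.
Duty = €79,135.68 × 30% = €23,740.70.
Line 2 (5461.68.33, Zormark, 2,288 units, €170,158.56):
Base rate for 5461.68.33 is 14.5%.
5461.68.33 has an FTA preferential rate, but origin Zormark is not Ravania; base rate stands.
The additional-duty order on 5461.68.33 targets Naray, not Zormark; it does not apply.
Duty = €170,158.56 × 14.5% = €24,672.99.
Line 3 (5889.01.07, Naray, 2,304 liters, €433,128.96):
Base rate for 5889.01.07 is 4.5%.
Additional duty on 5889.01.07 from Naray: +69.7%. Applied ad valorem rate: 4.5% + 69.7% = 74.2%.
Duty = €433,128.96 × 74.2% = €321,381.69.
Total = €23,740.70 + €24,672.99 + €321,381.69 = €369,795.38.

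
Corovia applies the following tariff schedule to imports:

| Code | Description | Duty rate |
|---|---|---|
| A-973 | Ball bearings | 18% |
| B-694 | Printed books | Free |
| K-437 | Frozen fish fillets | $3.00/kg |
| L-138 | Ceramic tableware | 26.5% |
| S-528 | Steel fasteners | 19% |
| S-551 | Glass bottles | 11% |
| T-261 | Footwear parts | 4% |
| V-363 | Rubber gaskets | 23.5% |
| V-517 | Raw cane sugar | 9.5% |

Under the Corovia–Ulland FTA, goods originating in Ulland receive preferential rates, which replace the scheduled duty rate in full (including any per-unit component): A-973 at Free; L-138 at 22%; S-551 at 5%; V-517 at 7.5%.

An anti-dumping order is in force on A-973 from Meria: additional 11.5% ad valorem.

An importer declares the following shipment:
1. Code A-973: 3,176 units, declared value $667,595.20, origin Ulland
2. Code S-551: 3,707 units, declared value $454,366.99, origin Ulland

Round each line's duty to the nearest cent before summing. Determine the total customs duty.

Line 1 (A-973, Ulland, 3,176 units, $667,595.20):
Base rate for A-973 is 18%.
Origin Ulland qualifies under the Corovia–Ulland agreement and A-973 is covered: preferential rate Free applies instead.
The additional-duty order on A-973 targets Meria, not Ulland; it does not apply.
Duty = $667,595.20 × 0% = $0.00.
Line 2 (S-551, Ulland, 3,707 units, $454,366.99):
Base rate for S-551 is 11%.
Origin Ulland qualifies under the Corovia–Ulland agreement and S-551 is covered: preferential rate 5% applies instead.
Duty = $454,366.99 × 5% = $22,718.35.
Total = $0.00 + $22,718.35 = $22,718.35.

$22,718.35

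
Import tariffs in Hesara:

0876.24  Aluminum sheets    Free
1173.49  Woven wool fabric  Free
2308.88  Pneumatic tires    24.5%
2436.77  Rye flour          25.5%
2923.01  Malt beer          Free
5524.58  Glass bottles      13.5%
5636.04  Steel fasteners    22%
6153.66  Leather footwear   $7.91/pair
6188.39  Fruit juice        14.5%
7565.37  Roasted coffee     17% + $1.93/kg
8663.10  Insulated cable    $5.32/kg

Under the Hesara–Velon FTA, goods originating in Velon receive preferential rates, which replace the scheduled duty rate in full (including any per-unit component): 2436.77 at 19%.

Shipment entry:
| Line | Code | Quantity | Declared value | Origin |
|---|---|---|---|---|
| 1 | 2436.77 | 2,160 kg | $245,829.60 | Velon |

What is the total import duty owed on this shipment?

Line 1 (2436.77, Velon, 2,160 kg, $245,829.60):
Base rate for 2436.77 is 25.5%.
Origin Velon qualifies under the Hesara–Velon agreement and 2436.77 is covered: preferential rate 19% applies instead.
Duty = $245,829.60 × 19% = $46,707.62.

$46,707.62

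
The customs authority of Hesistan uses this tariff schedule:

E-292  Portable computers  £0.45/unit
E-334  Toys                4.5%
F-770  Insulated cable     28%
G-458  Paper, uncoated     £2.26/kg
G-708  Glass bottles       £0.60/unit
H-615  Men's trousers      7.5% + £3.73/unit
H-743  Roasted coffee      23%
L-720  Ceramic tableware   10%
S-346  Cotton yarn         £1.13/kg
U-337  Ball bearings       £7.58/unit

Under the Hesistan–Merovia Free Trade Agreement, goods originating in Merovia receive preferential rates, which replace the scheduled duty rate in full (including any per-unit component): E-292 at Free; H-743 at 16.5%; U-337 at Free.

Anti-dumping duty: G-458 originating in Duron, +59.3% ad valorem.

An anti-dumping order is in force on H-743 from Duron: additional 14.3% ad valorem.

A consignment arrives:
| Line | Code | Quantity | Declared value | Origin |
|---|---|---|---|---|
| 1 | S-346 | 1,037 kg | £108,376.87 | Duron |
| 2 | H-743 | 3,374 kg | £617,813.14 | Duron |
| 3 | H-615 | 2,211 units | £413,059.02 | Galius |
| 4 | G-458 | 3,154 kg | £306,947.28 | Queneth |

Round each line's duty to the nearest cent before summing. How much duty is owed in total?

£277,970.61

Line 1 (S-346, Duron, 1,037 kg, £108,376.87):
Base rate for S-346 is £1.13/kg.
Duty = 1,037 × £1.13 = £1,171.81.
Line 2 (H-743, Duron, 3,374 kg, £617,813.14):
Base rate for H-743 is 23%.
H-743 has an FTA preferential rate, but origin Duron is not Merovia; base rate stands.
Additional duty on H-743 from Duron: +14.3%. Applied ad valorem rate: 23% + 14.3% = 37.3%.
Duty = £617,813.14 × 37.3% = £230,444.30.
Line 3 (H-615, Galius, 2,211 units, £413,059.02):
Base rate for H-615 is 7.5% + £3.73/unit.
Duty = £413,059.02 × 7.5% + 2,211 × £3.73 = £39,226.46.
Line 4 (G-458, Queneth, 3,154 kg, £306,947.28):
Base rate for G-458 is £2.26/kg.
The additional-duty order on G-458 targets Duron, not Queneth; it does not apply.
Duty = 3,154 × £2.26 = £7,128.04.
Total = £1,171.81 + £230,444.30 + £39,226.46 + £7,128.04 = £277,970.61.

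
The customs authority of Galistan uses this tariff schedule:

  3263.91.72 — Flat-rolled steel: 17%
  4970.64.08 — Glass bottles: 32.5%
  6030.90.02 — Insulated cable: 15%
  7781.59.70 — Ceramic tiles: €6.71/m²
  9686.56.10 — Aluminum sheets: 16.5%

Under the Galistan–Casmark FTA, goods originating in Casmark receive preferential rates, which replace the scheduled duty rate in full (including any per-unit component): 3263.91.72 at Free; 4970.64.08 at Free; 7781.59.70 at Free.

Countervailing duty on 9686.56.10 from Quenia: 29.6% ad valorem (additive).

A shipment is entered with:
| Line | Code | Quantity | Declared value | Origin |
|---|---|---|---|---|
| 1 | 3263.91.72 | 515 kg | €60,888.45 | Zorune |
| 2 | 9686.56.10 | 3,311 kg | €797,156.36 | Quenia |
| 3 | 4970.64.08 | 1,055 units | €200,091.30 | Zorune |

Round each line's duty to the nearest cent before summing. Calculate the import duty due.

€442,869.79

Line 1 (3263.91.72, Zorune, 515 kg, €60,888.45):
Base rate for 3263.91.72 is 17%.
3263.91.72 has an FTA preferential rate, but origin Zorune is not Casmark; base rate stands.
Duty = €60,888.45 × 17% = €10,351.04.
Line 2 (9686.56.10, Quenia, 3,311 kg, €797,156.36):
Base rate for 9686.56.10 is 16.5%.
Additional duty on 9686.56.10 from Quenia: +29.6%. Applied ad valorem rate: 16.5% + 29.6% = 46.1%.
Duty = €797,156.36 × 46.1% = €367,489.08.
Line 3 (4970.64.08, Zorune, 1,055 units, €200,091.30):
Base rate for 4970.64.08 is 32.5%.
4970.64.08 has an FTA preferential rate, but origin Zorune is not Casmark; base rate stands.
Duty = €200,091.30 × 32.5% = €65,029.67.
Total = €10,351.04 + €367,489.08 + €65,029.67 = €442,869.79.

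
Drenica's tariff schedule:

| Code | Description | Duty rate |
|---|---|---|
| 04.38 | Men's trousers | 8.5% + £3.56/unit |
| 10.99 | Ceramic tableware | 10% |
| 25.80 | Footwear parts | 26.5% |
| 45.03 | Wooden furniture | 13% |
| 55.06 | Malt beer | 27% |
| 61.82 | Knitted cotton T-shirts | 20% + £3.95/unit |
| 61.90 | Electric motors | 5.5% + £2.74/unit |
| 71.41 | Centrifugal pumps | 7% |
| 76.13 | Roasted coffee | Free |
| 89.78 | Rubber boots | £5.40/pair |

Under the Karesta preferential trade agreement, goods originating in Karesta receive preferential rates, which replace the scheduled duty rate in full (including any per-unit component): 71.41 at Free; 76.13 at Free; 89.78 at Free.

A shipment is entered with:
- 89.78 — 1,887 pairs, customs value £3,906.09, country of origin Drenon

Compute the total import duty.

£10,189.80

Line 1 (89.78, Drenon, 1,887 pairs, £3,906.09):
Base rate for 89.78 is £5.40/pair.
89.78 has an FTA preferential rate, but origin Drenon is not Karesta; base rate stands.
Duty = 1,887 × £5.40 = £10,189.80.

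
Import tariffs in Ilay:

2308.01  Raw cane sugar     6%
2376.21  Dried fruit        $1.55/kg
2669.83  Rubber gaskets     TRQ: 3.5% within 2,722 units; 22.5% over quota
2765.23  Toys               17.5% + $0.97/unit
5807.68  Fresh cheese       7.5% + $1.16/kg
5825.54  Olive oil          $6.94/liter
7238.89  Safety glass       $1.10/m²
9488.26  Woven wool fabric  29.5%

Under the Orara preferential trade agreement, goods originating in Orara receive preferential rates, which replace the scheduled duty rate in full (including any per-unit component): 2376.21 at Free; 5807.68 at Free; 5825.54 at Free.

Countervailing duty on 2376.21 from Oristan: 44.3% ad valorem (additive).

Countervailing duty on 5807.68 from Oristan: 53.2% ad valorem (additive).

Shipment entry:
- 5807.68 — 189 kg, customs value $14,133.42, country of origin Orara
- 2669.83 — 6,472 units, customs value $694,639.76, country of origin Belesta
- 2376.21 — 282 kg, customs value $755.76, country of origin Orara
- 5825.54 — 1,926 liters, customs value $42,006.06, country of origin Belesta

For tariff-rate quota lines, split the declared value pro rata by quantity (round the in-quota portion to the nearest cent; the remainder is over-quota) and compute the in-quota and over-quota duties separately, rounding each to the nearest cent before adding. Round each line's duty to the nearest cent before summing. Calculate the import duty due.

Line 1 (5807.68, Orara, 189 kg, $14,133.42):
Base rate for 5807.68 is 7.5% + $1.16/kg.
Origin Orara qualifies under the Ilay–Orara agreement and 5807.68 is covered: preferential rate Free applies instead.
The additional-duty order on 5807.68 targets Oristan, not Orara; it does not apply.
Duty = $14,133.42 × 0% = $0.00.
Line 2 (2669.83, Belesta, 6,472 units, $694,639.76):
Code 2669.83 is under a tariff-rate quota (threshold 2,722 units). In-quota: 2,722 units at 3.5%; over-quota: 3,750 units at 22.5%.
Pro-rata value split: in-quota = $694,639.76 × 2,722/6,472 = $292,152.26; over-quota = $694,639.76 − $292,152.26 = $402,487.50.
In-quota duty = $292,152.26 × 3.5% = $10,225.33. Over-quota duty = $402,487.50 × 22.5% = $90,559.69.
Line duty = $10,225.33 + $90,559.69 = $100,785.02.
Line 3 (2376.21, Orara, 282 kg, $755.76):
Base rate for 2376.21 is $1.55/kg.
Origin Orara qualifies under the Ilay–Orara agreement and 2376.21 is covered: preferential rate Free applies instead.
The additional-duty order on 2376.21 targets Oristan, not Orara; it does not apply.
Duty = $755.76 × 0% = $0.00.
Line 4 (5825.54, Belesta, 1,926 liters, $42,006.06):
Base rate for 5825.54 is $6.94/liter.
5825.54 has an FTA preferential rate, but origin Belesta is not Orara; base rate stands.
Duty = 1,926 × $6.94 = $13,366.44.
Total = $0.00 + $100,785.02 + $0.00 + $13,366.44 = $114,151.46.

$114,151.46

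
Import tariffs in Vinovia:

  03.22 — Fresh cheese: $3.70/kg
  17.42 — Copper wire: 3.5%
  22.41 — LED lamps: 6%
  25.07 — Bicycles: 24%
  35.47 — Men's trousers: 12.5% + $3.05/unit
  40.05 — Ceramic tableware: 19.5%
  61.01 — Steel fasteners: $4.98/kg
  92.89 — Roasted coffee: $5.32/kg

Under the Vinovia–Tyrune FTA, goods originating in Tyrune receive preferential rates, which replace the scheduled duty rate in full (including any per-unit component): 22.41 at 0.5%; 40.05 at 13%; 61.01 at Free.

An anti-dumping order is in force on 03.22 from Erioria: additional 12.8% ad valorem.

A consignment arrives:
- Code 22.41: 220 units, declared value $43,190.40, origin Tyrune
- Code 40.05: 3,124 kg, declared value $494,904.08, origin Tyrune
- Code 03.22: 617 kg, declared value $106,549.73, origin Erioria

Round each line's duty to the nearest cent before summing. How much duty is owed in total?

Line 1 (22.41, Tyrune, 220 units, $43,190.40):
Base rate for 22.41 is 6%.
Origin Tyrune qualifies under the Vinovia–Tyrune agreement and 22.41 is covered: preferential rate 0.5% applies instead.
Duty = $43,190.40 × 0.5% = $215.95.
Line 2 (40.05, Tyrune, 3,124 kg, $494,904.08):
Base rate for 40.05 is 19.5%.
Origin Tyrune qualifies under the Vinovia–Tyrune agreement and 40.05 is covered: preferential rate 13% applies instead.
Duty = $494,904.08 × 13% = $64,337.53.
Line 3 (03.22, Erioria, 617 kg, $106,549.73):
Base rate for 03.22 is $3.70/kg.
Additional duty on 03.22 from Erioria: +12.8% ad valorem. Applied ad valorem rate = 12.8%.
Duty = $106,549.73 × 12.8% + 617 × $3.70 = $15,921.27.
Total = $215.95 + $64,337.53 + $15,921.27 = $80,474.75.

$80,474.75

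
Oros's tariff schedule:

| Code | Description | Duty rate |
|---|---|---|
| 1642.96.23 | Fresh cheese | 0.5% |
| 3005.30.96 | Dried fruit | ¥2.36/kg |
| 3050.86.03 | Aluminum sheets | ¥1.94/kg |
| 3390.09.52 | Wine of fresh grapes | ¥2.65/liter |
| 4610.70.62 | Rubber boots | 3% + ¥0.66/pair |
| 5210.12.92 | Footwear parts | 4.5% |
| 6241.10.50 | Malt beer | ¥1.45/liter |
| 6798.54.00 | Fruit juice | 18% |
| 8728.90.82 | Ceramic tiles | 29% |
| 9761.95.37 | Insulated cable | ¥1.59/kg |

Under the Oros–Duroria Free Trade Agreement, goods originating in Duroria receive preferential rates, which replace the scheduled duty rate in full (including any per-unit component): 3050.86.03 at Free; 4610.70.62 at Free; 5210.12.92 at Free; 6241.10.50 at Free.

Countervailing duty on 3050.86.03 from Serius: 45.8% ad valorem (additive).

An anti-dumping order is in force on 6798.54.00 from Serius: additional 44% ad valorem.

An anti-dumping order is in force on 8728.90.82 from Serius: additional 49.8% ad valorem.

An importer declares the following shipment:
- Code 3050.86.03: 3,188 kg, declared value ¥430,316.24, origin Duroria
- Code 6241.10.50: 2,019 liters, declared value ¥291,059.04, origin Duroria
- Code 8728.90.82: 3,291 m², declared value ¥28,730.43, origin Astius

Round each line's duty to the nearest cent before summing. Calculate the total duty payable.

¥8,331.82

Line 1 (3050.86.03, Duroria, 3,188 kg, ¥430,316.24):
Base rate for 3050.86.03 is ¥1.94/kg.
Origin Duroria qualifies under the Oros–Duroria agreement and 3050.86.03 is covered: preferential rate Free applies instead.
The additional-duty order on 3050.86.03 targets Serius, not Duroria; it does not apply.
Duty = ¥430,316.24 × 0% = ¥0.00.
Line 2 (6241.10.50, Duroria, 2,019 liters, ¥291,059.04):
Base rate for 6241.10.50 is ¥1.45/liter.
Origin Duroria qualifies under the Oros–Duroria agreement and 6241.10.50 is covered: preferential rate Free applies instead.
Duty = ¥291,059.04 × 0% = ¥0.00.
Line 3 (8728.90.82, Astius, 3,291 m², ¥28,730.43):
Base rate for 8728.90.82 is 29%.
The additional-duty order on 8728.90.82 targets Serius, not Astius; it does not apply.
Duty = ¥28,730.43 × 29% = ¥8,331.82.
Total = ¥0.00 + ¥0.00 + ¥8,331.82 = ¥8,331.82.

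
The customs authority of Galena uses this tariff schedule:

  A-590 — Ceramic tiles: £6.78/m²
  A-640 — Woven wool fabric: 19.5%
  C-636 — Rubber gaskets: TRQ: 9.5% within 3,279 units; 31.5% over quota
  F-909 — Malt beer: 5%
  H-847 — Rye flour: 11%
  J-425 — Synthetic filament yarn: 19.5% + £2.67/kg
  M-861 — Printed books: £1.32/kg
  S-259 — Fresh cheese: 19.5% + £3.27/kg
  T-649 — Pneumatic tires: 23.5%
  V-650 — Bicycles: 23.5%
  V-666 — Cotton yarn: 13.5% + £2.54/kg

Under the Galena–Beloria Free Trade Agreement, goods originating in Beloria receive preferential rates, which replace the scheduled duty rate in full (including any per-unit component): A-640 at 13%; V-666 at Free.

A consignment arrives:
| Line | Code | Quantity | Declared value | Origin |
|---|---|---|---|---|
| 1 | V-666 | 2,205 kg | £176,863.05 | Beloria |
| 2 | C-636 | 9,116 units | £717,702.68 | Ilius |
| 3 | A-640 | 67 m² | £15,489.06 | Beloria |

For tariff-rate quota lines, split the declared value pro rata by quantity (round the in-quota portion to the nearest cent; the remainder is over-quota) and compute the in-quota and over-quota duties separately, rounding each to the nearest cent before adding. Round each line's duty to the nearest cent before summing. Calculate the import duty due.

£171,295.68

Line 1 (V-666, Beloria, 2,205 kg, £176,863.05):
Base rate for V-666 is 13.5% + £2.54/kg.
Origin Beloria qualifies under the Galena–Beloria agreement and V-666 is covered: preferential rate Free applies instead.
Duty = £176,863.05 × 0% = £0.00.
Line 2 (C-636, Ilius, 9,116 units, £717,702.68):
Code C-636 is under a tariff-rate quota (threshold 3,279 units). In-quota: 3,279 units at 9.5%; over-quota: 5,837 units at 31.5%.
Pro-rata value split: in-quota = £717,702.68 × 3,279/9,116 = £258,155.67; over-quota = £717,702.68 − £258,155.67 = £459,547.01.
In-quota duty = £258,155.67 × 9.5% = £24,524.79. Over-quota duty = £459,547.01 × 31.5% = £144,757.31.
Line duty = £24,524.79 + £144,757.31 = £169,282.10.
Line 3 (A-640, Beloria, 67 m², £15,489.06):
Base rate for A-640 is 19.5%.
Origin Beloria qualifies under the Galena–Beloria agreement and A-640 is covered: preferential rate 13% applies instead.
Duty = £15,489.06 × 13% = £2,013.58.
Total = £0.00 + £169,282.10 + £2,013.58 = £171,295.68.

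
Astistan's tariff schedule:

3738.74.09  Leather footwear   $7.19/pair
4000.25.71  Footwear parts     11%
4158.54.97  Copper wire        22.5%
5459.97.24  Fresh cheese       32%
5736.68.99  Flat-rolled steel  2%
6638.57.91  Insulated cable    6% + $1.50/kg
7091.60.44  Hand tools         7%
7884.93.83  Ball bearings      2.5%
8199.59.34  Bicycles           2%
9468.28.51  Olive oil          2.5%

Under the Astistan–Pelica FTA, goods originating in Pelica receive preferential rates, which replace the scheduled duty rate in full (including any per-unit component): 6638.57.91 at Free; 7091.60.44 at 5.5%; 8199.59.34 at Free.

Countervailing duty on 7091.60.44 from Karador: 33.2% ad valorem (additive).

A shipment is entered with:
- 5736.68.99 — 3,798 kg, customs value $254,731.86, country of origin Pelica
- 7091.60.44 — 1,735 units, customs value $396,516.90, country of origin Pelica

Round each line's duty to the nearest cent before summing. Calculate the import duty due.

$26,903.07

Line 1 (5736.68.99, Pelica, 3,798 kg, $254,731.86):
Base rate for 5736.68.99 is 2%.
Origin Pelica is the FTA partner but 5736.68.99 is not on the preference list; base rate stands.
Duty = $254,731.86 × 2% = $5,094.64.
Line 2 (7091.60.44, Pelica, 1,735 units, $396,516.90):
Base rate for 7091.60.44 is 7%.
Origin Pelica qualifies under the Astistan–Pelica agreement and 7091.60.44 is covered: preferential rate 5.5% applies instead.
The additional-duty order on 7091.60.44 targets Karador, not Pelica; it does not apply.
Duty = $396,516.90 × 5.5% = $21,808.43.
Total = $5,094.64 + $21,808.43 = $26,903.07.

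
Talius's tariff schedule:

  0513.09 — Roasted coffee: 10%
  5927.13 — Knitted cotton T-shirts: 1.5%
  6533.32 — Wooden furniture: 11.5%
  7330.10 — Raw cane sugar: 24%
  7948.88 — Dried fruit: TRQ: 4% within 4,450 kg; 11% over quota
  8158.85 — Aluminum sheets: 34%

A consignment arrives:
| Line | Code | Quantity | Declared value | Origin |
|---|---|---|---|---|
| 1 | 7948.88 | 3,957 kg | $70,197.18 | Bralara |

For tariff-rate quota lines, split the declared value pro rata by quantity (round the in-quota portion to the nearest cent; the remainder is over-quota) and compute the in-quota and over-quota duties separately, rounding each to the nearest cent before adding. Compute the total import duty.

Line 1 (7948.88, Bralara, 3,957 kg, $70,197.18):
Code 7948.88 is under a tariff-rate quota (threshold 4,450 kg). Quantity 3,957 kg is within the quota, so the in-quota rate 4% applies to the full value.
Duty = $70,197.18 × 4% = $2,807.89.

$2,807.89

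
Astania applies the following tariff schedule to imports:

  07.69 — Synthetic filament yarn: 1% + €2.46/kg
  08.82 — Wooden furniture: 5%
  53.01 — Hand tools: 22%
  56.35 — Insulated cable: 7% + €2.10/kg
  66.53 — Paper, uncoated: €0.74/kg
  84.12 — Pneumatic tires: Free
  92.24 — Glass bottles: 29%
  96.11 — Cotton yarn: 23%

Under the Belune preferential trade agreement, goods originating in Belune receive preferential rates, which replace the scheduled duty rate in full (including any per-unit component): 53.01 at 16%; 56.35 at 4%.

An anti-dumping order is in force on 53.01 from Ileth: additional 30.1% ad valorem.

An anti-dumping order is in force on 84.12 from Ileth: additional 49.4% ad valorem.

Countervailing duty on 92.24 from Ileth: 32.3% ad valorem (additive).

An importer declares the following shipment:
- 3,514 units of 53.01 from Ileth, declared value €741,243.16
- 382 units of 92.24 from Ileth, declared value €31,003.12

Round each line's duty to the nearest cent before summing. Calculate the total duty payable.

Line 1 (53.01, Ileth, 3,514 units, €741,243.16):
Base rate for 53.01 is 22%.
53.01 has an FTA preferential rate, but origin Ileth is not Belune; base rate stands.
Additional duty on 53.01 from Ileth: +30.1%. Applied ad valorem rate: 22% + 30.1% = 52.1%.
Duty = €741,243.16 × 52.1% = €386,187.69.
Line 2 (92.24, Ileth, 382 units, €31,003.12):
Base rate for 92.24 is 29%.
Additional duty on 92.24 from Ileth: +32.3%. Applied ad valorem rate: 29% + 32.3% = 61.3%.
Duty = €31,003.12 × 61.3% = €19,004.91.
Total = €386,187.69 + €19,004.91 = €405,192.60.

€405,192.60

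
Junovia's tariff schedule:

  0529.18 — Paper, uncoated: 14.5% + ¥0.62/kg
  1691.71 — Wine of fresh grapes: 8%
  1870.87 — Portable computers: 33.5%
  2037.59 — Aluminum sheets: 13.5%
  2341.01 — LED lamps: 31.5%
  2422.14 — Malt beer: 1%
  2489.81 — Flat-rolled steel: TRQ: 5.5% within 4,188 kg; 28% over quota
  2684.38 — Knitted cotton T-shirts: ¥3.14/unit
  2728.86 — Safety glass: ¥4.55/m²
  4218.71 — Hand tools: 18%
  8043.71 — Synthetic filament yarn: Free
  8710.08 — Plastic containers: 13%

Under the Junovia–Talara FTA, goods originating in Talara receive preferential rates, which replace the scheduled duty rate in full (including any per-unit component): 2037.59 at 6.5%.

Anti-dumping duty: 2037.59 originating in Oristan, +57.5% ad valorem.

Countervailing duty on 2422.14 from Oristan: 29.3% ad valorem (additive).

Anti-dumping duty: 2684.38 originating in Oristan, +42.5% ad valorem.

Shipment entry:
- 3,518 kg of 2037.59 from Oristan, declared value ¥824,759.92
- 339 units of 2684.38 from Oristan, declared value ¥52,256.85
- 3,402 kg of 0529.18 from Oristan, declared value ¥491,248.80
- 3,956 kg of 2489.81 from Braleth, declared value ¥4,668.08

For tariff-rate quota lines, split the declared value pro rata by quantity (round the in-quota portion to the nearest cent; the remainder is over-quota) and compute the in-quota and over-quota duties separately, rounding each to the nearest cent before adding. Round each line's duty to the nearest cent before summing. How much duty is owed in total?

Line 1 (2037.59, Oristan, 3,518 kg, ¥824,759.92):
Base rate for 2037.59 is 13.5%.
2037.59 has an FTA preferential rate, but origin Oristan is not Talara; base rate stands.
Additional duty on 2037.59 from Oristan: +57.5%. Applied ad valorem rate: 13.5% + 57.5% = 71%.
Duty = ¥824,759.92 × 71% = ¥585,579.54.
Line 2 (2684.38, Oristan, 339 units, ¥52,256.85):
Base rate for 2684.38 is ¥3.14/unit.
Additional duty on 2684.38 from Oristan: +42.5% ad valorem. Applied ad valorem rate = 42.5%.
Duty = ¥52,256.85 × 42.5% + 339 × ¥3.14 = ¥23,273.62.
Line 3 (0529.18, Oristan, 3,402 kg, ¥491,248.80):
Base rate for 0529.18 is 14.5% + ¥0.62/kg.
Duty = ¥491,248.80 × 14.5% + 3,402 × ¥0.62 = ¥73,340.32.
Line 4 (2489.81, Braleth, 3,956 kg, ¥4,668.08):
Code 2489.81 is under a tariff-rate quota (threshold 4,188 kg). Quantity 3,956 kg is within the quota, so the in-quota rate 5.5% applies to the full value.
Duty = ¥4,668.08 × 5.5% = ¥256.74.
Total = ¥585,579.54 + ¥23,273.62 + ¥73,340.32 + ¥256.74 = ¥682,450.22.

¥682,450.22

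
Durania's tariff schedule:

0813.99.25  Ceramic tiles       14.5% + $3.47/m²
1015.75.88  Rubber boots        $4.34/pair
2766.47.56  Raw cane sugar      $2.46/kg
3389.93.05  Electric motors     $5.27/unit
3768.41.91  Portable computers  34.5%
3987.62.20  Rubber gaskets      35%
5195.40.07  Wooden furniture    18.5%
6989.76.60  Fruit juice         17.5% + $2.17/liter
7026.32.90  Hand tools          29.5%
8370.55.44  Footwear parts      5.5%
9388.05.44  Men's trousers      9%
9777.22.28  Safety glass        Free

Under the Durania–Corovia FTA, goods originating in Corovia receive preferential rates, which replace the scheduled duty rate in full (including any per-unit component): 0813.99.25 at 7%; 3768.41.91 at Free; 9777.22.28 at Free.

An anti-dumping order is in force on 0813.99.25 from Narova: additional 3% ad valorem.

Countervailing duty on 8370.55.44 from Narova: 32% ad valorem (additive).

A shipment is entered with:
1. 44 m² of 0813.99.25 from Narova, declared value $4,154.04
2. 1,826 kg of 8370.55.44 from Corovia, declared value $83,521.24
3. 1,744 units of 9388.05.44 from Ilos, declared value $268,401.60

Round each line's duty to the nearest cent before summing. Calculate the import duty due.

$29,629.45

Line 1 (0813.99.25, Narova, 44 m², $4,154.04):
Base rate for 0813.99.25 is 14.5% + $3.47/m².
0813.99.25 has an FTA preferential rate, but origin Narova is not Corovia; base rate stands.
Additional duty on 0813.99.25 from Narova: +3%. Applied ad valorem rate: 14.5% + 3% = 17.5%.
Duty = $4,154.04 × 17.5% + 44 × $3.47 = $879.64.
Line 2 (8370.55.44, Corovia, 1,826 kg, $83,521.24):
Base rate for 8370.55.44 is 5.5%.
Origin Corovia is the FTA partner but 8370.55.44 is not on the preference list; base rate stands.
The additional-duty order on 8370.55.44 targets Narova, not Corovia; it does not apply.
Duty = $83,521.24 × 5.5% = $4,593.67.
Line 3 (9388.05.44, Ilos, 1,744 units, $268,401.60):
Base rate for 9388.05.44 is 9%.
Duty = $268,401.60 × 9% = $24,156.14.
Total = $879.64 + $4,593.67 + $24,156.14 = $29,629.45.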